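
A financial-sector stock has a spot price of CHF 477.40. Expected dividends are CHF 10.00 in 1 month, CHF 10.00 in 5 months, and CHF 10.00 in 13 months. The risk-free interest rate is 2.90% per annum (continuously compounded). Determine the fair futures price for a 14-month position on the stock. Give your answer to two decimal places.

CHF 463.27

PV(dividends) I = 10.00·e^(−0.0290·1/12) + 10.00·e^(−0.0290·5/12) + 10.00·e^(−0.0290·13/12)
I = 9.9759 + 9.8799 + 9.6907 = 29.5465
F = (S − I)·e^(rT) = (477.40 − 29.5465) · e^(0.0290·14/12)
= 447.8535 · e^0.033833 = 447.8535 × 1.034412 = CHF 463.27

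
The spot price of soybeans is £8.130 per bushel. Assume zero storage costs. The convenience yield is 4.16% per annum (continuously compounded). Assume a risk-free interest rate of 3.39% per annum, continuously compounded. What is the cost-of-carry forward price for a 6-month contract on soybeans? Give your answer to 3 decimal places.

£8.099 per bushel

Net carry = r + u − y = 0.0339 + 0.0000 − 0.0416 = -0.0077
F = S·e^((r+u−y)T) = 8.130 · e^(-0.0077 × 6/12) = 8.130 · e^-0.003850
= 8.130 × 0.996157 = £8.099 per bushel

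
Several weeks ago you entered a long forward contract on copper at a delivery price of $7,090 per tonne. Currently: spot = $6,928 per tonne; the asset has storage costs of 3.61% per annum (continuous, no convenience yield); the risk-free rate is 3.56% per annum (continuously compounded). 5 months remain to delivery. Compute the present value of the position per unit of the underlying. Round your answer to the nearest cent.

$47.39 per tonne

Current fair forward for the remaining 5 months: F = S·e^((r + u)·T), (r + u) = 0.0356 + 0.0361 = 0.0717
F = 6928 · e^(0.0717 × 5/12) = 6928 × 1.03032574 = 7138.0967
Value of long forward = (F − K)·e^(−rT) = (7138.0967 − 7090) · e^(−0.0356·5/12)
= 48.0967 × 0.98527614 = 47.39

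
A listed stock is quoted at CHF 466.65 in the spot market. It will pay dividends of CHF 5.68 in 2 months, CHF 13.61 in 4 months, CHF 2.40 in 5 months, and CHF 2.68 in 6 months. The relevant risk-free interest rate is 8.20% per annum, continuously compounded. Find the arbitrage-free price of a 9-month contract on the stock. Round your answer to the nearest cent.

PV(dividends) I = 5.68·e^(−0.0820·2/12) + 13.61·e^(−0.0820·4/12) + 2.40·e^(−0.0820·5/12) + 2.68·e^(−0.0820·6/12)
I = 5.6029 + 13.2430 + 2.3194 + 2.5723 = 23.7376
F = (S − I)·e^(rT) = (466.65 − 23.7376) · e^(0.0820·9/12)
= 442.9124 · e^0.061500 = 442.9124 × 1.063430 = CHF 471.01

CHF 471.01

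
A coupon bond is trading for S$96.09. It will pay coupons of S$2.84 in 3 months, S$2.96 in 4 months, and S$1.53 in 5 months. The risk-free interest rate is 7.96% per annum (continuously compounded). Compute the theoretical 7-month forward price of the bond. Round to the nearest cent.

PV(coupons) I = 2.84·e^(−0.0796·3/12) + 2.96·e^(−0.0796·4/12) + 1.53·e^(−0.0796·5/12)
I = 2.7840 + 2.8825 + 1.4801 = 7.1466
F = (S − I)·e^(rT) = (96.09 − 7.1466) · e^(0.0796·7/12)
= 88.9434 · e^0.046433 = 88.9434 × 1.047528 = S$93.17

S$93.17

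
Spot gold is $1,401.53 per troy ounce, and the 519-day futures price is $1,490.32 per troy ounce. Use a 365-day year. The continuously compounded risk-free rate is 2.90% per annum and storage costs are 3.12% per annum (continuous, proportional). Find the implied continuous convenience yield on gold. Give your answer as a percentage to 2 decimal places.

1.70%

F = S·e^((r+u−y)T) ⇒ (r+u−y) = ln(F/S)/T
ln(1490.32/1401.53) = 0.061426; /T ⇒ 0.043199
y = r + u − ln(F/S)/T = 0.0290 + 0.0312 − 0.043199 = 0.017001
y = 1.70%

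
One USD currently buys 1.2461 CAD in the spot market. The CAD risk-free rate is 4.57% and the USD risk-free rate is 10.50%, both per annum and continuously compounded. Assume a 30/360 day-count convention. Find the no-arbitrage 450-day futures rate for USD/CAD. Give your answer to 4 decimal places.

F = S·e^((r_CAD − r_USD)T) = 1.2461 · e^((0.0457 − 0.1050) × 450/360)
= 1.2461 · e^-0.074125 = 1.2461 × 0.928556
F = 1.1571 CAD per USD

1.1571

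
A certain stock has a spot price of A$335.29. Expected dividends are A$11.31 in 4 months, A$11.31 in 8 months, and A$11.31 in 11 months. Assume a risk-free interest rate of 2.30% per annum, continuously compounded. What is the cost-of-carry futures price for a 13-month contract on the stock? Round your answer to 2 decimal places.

A$309.47

PV(dividends) I = 11.31·e^(−0.0230·4/12) + 11.31·e^(−0.0230·8/12) + 11.31·e^(−0.0230·11/12)
I = 11.2236 + 11.1379 + 11.0740 = 33.4355
F = (S − I)·e^(rT) = (335.29 − 33.4355) · e^(0.0230·13/12)
= 301.8545 · e^0.024917 = 301.8545 × 1.025230 = A$309.47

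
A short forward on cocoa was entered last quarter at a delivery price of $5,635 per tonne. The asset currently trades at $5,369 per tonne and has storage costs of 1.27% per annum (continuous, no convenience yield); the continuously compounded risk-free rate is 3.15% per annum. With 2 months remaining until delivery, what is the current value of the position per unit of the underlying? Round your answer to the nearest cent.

Current fair forward for the remaining 2 months: F = S·e^((r + u)·T), (r + u) = 0.0315 + 0.0127 = 0.0442
F = 5369 · e^(0.0442 × 2/12) = 5369 × 1.00739387 = 5408.6977
Value of long forward = (F − K)·e^(−rT) = (5408.6977 − 5635) · e^(−0.0315·2/12)
= -226.3023 × 0.99476376 = -225.12
Short position value = −(long value) = $225.12

$225.12 per tonne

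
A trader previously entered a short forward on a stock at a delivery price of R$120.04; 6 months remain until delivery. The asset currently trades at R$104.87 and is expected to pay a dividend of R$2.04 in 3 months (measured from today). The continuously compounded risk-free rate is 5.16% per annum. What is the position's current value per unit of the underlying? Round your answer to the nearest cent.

R$14.13

PV(remaining dividends) I = 2.04·e^(−0.0516·3/12) = 2.0139
Current forward F = (S − I)·e^(rT) = (104.87 − 2.0139)·e^(0.0516·6/12) = 102.8561 × 1.026136 = 105.5443
Value (long) = (F − K)·e^(−rT) = (105.5443 − 120.04) × 0.974530 = -14.1265
Short position value = −(long value) = R$14.13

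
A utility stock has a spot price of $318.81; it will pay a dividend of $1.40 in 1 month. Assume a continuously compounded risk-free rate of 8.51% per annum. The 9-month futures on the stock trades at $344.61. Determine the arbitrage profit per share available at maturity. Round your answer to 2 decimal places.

PV(dividends) I = 1.40·e^(−0.0851·1/12) = 1.3901
Fair futures F* = (S − I)·e^(rT) = (318.81 − 1.3901)·e^0.063825 = 317.4199 × 1.065906 = 338.3398
Market $344.61 > fair 338.3398: forward overpriced → cash-and-carry (borrow at r, buy the stock and collect the dividends, short the forward).
Profit at T = |F_mkt − F*| = |344.61 − 338.3398| = $6.27 per share

$6.27 per share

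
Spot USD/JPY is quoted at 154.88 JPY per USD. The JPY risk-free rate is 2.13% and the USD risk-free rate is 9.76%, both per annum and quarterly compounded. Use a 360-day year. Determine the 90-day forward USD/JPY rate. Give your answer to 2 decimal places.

By covered interest parity, F = S · (1+r_JPY/4)^(4T) / (1+r_USD/4)^(4T)
= 154.88 × 1.005325 / 1.024400 = 154.88 × 0.981379
F = 152.00 JPY per USD

152.00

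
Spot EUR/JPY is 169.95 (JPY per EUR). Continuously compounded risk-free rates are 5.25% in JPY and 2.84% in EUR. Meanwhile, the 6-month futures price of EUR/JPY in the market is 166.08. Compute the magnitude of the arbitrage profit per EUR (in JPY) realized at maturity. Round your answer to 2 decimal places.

Fair futures: F* = S·e^(carry·T), with carry = (r_JPY − r_EUR) = 0.0525 − 0.0284 = 0.0241
F* = 169.95 · e^(0.0241 × 6/12) = 169.95 · e^0.012050 = 169.95 × 1.012123 = 172.0103
Market 166.08 < fair 172.0103: forward underpriced → reverse cash-and-carry (short spot, go long the forward).
At maturity, profit = |F_mkt − F*| = |166.08 − 172.0103| = 5.93 per EUR (in JPY)

5.93 per EUR (in JPY)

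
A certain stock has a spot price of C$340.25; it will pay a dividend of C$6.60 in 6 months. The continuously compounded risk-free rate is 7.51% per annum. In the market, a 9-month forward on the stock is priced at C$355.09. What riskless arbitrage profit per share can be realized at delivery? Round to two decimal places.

PV(dividends) I = 6.60·e^(−0.0751·6/12) = 6.3568
Fair forward F* = (S − I)·e^(rT) = (340.25 − 6.3568)·e^0.056325 = 333.8932 × 1.057941 = 353.2393
Market C$355.09 > fair 353.2393: forward overpriced → cash-and-carry (borrow at r, buy the stock and collect the dividends, short the forward).
Profit at T = |F_mkt − F*| = |355.09 − 353.2393| = C$1.85 per share

C$1.85 per share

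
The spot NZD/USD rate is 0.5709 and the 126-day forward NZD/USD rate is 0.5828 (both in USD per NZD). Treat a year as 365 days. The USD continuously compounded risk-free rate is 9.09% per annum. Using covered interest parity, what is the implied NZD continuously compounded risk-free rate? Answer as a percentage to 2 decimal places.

3.11%

F = S·e^((r_USD − r_NZD)T) ⇒ r_NZD = r_USD − ln(F/S)/T
ln(0.5828/0.5709) = 0.020630; /(126/365) = 0.059762
r_NZD = 0.0909 − 0.059762 = 0.031138
r_NZD = 3.11%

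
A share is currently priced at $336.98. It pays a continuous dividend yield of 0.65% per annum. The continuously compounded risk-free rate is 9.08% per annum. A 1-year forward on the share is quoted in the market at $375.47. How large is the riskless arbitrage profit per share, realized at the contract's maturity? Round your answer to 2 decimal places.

$8.85 per share

Fair forward: F* = S·e^(carry·T), with carry = (r − q) = 0.0908 − 0.0065 = 0.0843
F* = 336.98 · e^(0.0843 × 1) = 336.98 · e^0.084300 = 336.98 × 1.087955 = $366.6191
Market $375.47 > fair $366.6191: forward overpriced → cash-and-carry (buy spot, short the forward).
At maturity, profit = |F_mkt − F*| = |375.47 − 366.6191| = $8.85 per share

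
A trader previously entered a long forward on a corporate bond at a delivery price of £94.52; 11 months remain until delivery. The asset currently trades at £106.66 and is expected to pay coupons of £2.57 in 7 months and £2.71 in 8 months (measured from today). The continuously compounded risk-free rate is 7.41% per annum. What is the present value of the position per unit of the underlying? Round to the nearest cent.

£13.31

PV(remaining coupons) I = 2.57·e^(−0.0741·7/12) + 2.71·e^(−0.0741·8/12) = 5.0407
Current forward F = (S − I)·e^(rT) = (106.66 − 5.0407)·e^(0.0741·11/12) = 101.6193 × 1.070285 = 108.7616
Value (long) = (F − K)·e^(−rT) = (108.7616 − 94.52) × 0.934331 = 13.3064
Value = £13.31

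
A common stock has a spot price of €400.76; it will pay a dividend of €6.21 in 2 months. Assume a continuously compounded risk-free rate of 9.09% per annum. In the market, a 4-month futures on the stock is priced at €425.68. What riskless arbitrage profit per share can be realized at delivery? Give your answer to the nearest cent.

PV(dividends) I = 6.21·e^(−0.0909·2/12) = 6.1166
Fair futures F* = (S − I)·e^(rT) = (400.76 − 6.1166)·e^0.030300 = 394.6434 × 1.030764 = 406.7842
Market €425.68 > fair 406.7842: forward overpriced → cash-and-carry (borrow at r, buy the stock and collect the dividends, short the forward).
Profit at T = |F_mkt − F*| = |425.68 − 406.7842| = €18.90 per share

€18.90 per share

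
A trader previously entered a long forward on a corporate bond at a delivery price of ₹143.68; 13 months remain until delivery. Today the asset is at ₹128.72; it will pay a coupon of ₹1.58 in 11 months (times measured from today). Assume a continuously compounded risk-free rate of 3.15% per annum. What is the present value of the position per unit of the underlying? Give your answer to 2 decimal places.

-₹11.67

PV(remaining coupons) I = 1.58·e^(−0.0315·11/12) = 1.5350
Current forward F = (S − I)·e^(rT) = (128.72 − 1.5350)·e^(0.0315·13/12) = 127.1850 × 1.034714 = 131.6001
Value (long) = (F − K)·e^(−rT) = (131.6001 − 143.68) × 0.966451 = -11.6746
Value = -₹11.67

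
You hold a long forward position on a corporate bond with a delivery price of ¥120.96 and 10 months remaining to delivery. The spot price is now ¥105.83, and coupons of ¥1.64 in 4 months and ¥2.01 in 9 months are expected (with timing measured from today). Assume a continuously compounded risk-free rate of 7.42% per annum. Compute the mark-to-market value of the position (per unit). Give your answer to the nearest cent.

-¥11.38

PV(remaining coupons) I = 1.64·e^(−0.0742·4/12) + 2.01·e^(−0.0742·9/12) = 3.5011
Current forward F = (S − I)·e^(rT) = (105.83 − 3.5011)·e^(0.0742·10/12) = 102.3289 × 1.063785 = 108.8559
Value (long) = (F − K)·e^(−rT) = (108.8559 − 120.96) × 0.940040 = -11.3783
Value = -¥11.38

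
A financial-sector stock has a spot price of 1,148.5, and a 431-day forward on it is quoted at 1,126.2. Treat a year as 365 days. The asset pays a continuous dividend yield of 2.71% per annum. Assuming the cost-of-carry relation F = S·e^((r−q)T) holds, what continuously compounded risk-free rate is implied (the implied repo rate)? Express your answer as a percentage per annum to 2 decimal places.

1.05%

From F = S·e^((r−q)T): (r − q) = ln(F/S)/T
ln(1126.2/1148.5) = ln(0.980583) = -0.019608
(r − q) = -0.019608 / (431/365) = -0.016605
r = ln(F/S)/T + q = -0.016605 + 0.0271 = 0.010495
r = 1.05%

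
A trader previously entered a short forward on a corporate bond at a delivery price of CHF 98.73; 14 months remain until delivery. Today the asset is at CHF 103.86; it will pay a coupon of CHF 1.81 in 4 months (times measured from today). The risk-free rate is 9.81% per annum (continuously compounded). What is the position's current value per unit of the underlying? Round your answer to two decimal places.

-CHF 14.06

PV(remaining coupons) I = 1.81·e^(−0.0981·4/12) = 1.7518
Current forward F = (S − I)·e^(rT) = (103.86 − 1.7518)·e^(0.0981·14/12) = 102.1082 × 1.121257 = 114.4895
Value (long) = (F − K)·e^(−rT) = (114.4895 − 98.73) × 0.891857 = 14.0552
Short position value = −(long value) = -CHF 14.06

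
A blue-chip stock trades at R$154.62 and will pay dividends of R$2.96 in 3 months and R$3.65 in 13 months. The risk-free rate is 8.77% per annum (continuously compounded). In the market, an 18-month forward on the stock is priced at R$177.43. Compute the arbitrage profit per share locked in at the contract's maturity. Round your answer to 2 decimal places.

PV(dividends) I = 2.96·e^(−0.0877·3/12) + 3.65·e^(−0.0877·13/12) = 6.2150
Fair forward F* = (S − I)·e^(rT) = (154.62 − 6.2150)·e^0.131550 = 148.4050 × 1.140595 = 169.2700
Market R$177.43 > fair 169.2700: forward overpriced → cash-and-carry (borrow at r, buy the stock and collect the dividends, short the forward).
Profit at T = |F_mkt − F*| = |177.43 − 169.2700| = R$8.16 per share

R$8.16 per share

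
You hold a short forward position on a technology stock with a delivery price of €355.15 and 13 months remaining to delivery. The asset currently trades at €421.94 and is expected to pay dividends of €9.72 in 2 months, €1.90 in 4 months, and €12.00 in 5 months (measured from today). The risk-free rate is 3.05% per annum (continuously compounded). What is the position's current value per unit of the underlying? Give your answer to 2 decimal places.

-€54.93

PV(remaining dividends) I = 9.72·e^(−0.0305·2/12) + 1.90·e^(−0.0305·4/12) + 12.00·e^(−0.0305·5/12) = 23.4000
Current forward F = (S − I)·e^(rT) = (421.94 − 23.4000)·e^(0.0305·13/12) = 398.5400 × 1.033594 = 411.9286
Value (long) = (F − K)·e^(−rT) = (411.9286 − 355.15) × 0.967498 = 54.9332
Short position value = −(long value) = -€54.93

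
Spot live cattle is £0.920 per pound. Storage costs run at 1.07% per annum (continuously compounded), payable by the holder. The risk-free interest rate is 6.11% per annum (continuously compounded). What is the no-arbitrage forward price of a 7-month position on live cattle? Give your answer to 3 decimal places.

Net carry = r + u − y = 0.0611 + 0.0107 − 0.0000 = 0.0718
F = S·e^((r+u−y)T) = 0.920 · e^(0.0718 × 7/12) = 0.920 · e^0.041883
= 0.920 × 1.042772 = £0.959 per pound

£0.959 per pound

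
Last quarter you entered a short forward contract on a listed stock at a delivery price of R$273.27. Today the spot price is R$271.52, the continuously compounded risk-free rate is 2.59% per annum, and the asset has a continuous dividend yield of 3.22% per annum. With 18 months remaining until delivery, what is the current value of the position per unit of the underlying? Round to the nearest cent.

Current fair forward for the remaining 18 months: F = S·e^((r − q)·T), (r − q) = 0.0259 − 0.0322 = -0.0063
F = 271.52 · e^(-0.0063 × 18/12) = 271.52 × 0.990595 = 268.9664
Value of long forward = (F − K)·e^(−rT) = (268.9664 − 273.27) · e^(−0.0259·18/12)
= -4.3036 × 0.961895 = -4.14
Short position value = −(long value) = R$4.14

R$4.14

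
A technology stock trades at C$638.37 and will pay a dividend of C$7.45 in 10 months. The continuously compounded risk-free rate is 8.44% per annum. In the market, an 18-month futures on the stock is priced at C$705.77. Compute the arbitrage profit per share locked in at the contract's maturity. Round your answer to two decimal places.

PV(dividends) I = 7.45·e^(−0.0844·10/12) = 6.9440
Fair futures F* = (S − I)·e^(rT) = (638.37 − 6.9440)·e^0.126600 = 631.4260 × 1.134963 = 716.6451
Market C$705.77 < fair 716.6451: forward underpriced → reverse cash-and-carry (short the stock, invest proceeds at r, pay the dividends, go long the forward).
Profit at T = |F_mkt − F*| = |705.77 − 716.6451| = C$10.88 per share

C$10.88 per share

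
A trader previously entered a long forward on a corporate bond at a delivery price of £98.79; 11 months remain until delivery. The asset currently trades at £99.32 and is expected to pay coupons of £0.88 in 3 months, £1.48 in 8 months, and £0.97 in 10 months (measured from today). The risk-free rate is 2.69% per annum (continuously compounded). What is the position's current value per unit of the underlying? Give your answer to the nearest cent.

-£0.34

PV(remaining coupons) I = 0.88·e^(−0.0269·3/12) + 1.48·e^(−0.0269·8/12) + 0.97·e^(−0.0269·10/12) = 3.2763
Current forward F = (S − I)·e^(rT) = (99.32 − 3.2763)·e^(0.0269·11/12) = 96.0437 × 1.024965 = 98.4414
Value (long) = (F − K)·e^(−rT) = (98.4414 − 98.79) × 0.975643 = -0.3401
Value = -£0.34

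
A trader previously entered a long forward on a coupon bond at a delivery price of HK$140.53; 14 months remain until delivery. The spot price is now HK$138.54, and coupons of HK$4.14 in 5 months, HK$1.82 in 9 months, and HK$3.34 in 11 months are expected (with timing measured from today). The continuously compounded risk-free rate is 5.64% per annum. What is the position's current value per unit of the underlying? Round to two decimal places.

PV(remaining coupons) I = 4.14·e^(−0.0564·5/12) + 1.82·e^(−0.0564·9/12) + 3.34·e^(−0.0564·11/12) = 8.9602
Current forward F = (S − I)·e^(rT) = (138.54 − 8.9602)·e^(0.0564·14/12) = 129.5798 × 1.068013 = 138.3929
Value (long) = (F − K)·e^(−rT) = (138.3929 − 140.53) × 0.936318 = -2.0010
Value = -HK$2.00

-HK$2.00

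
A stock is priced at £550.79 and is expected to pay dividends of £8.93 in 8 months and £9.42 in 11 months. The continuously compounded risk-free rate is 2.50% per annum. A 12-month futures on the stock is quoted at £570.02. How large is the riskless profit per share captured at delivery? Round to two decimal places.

PV(dividends) I = 8.93·e^(−0.0250·8/12) + 9.42·e^(−0.0250·11/12) = 17.9890
Fair futures F* = (S − I)·e^(rT) = (550.79 − 17.9890)·e^0.025000 = 532.8010 × 1.025315 = 546.2889
Market £570.02 > fair 546.2889: forward overpriced → cash-and-carry (borrow at r, buy the stock and collect the dividends, short the forward).
Profit at T = |F_mkt − F*| = |570.02 − 546.2889| = £23.73 per share

£23.73 per share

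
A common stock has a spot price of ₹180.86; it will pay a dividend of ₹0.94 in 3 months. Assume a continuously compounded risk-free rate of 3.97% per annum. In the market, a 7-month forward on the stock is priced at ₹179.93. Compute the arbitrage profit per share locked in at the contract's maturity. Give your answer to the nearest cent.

₹4.21 per share

PV(dividends) I = 0.94·e^(−0.0397·3/12) = 0.9307
Fair forward F* = (S − I)·e^(rT) = (180.86 − 0.9307)·e^0.023158 = 179.9293 × 1.023428 = 184.1447
Market ₹179.93 < fair 184.1447: forward underpriced → reverse cash-and-carry (short the stock, invest proceeds at r, pay the dividends, go long the forward).
Profit at T = |F_mkt − F*| = |179.93 − 184.1447| = ₹4.21 per share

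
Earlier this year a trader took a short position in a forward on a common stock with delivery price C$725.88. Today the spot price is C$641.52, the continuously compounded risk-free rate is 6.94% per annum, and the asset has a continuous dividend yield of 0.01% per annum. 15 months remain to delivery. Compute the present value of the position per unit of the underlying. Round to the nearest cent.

Current fair forward for the remaining 15 months: F = S·e^((r − q)·T), (r − q) = 0.0694 − 0.0001 = 0.0693
F = 641.52 · e^(0.0693 × 15/12) = 641.52 × 1.090488 = 699.5699
Value of long forward = (F − K)·e^(−rT) = (699.5699 − 725.88) · e^(−0.0694·15/12)
= -26.3101 × 0.916906 = -24.12
Short position value = −(long value) = C$24.12

C$24.12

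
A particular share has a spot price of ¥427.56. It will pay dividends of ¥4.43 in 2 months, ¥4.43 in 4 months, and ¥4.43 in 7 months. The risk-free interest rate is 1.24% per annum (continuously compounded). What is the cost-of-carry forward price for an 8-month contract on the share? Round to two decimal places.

¥417.77

PV(dividends) I = 4.43·e^(−0.0124·2/12) + 4.43·e^(−0.0124·4/12) + 4.43·e^(−0.0124·7/12)
I = 4.4209 + 4.4117 + 4.3981 = 13.2307
F = (S − I)·e^(rT) = (427.56 − 13.2307) · e^(0.0124·8/12)
= 414.3293 · e^0.008267 = 414.3293 × 1.008301 = ¥417.77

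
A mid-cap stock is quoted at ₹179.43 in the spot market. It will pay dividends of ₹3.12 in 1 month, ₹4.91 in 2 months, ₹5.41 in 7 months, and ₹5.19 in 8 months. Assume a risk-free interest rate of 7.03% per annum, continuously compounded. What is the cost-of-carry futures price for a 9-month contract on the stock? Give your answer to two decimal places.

PV(dividends) I = 3.12·e^(−0.0703·1/12) + 4.91·e^(−0.0703·2/12) + 5.41·e^(−0.0703·7/12) + 5.19·e^(−0.0703·8/12)
I = 3.1018 + 4.8528 + 5.1926 + 4.9524 = 18.0996
F = (S − I)·e^(rT) = (179.43 − 18.0996) · e^(0.0703·9/12)
= 161.3304 · e^0.052725 = 161.3304 × 1.054140 = ₹170.06

₹170.06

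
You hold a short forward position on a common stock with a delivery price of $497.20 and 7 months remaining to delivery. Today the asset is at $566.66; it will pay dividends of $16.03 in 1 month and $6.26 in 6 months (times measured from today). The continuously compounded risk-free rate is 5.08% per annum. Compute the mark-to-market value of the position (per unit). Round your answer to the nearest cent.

PV(remaining dividends) I = 16.03·e^(−0.0508·1/12) + 6.26·e^(−0.0508·6/12) = 22.0653
Current forward F = (S − I)·e^(rT) = (566.66 − 22.0653)·e^(0.0508·7/12) = 544.5947 × 1.030077 = 560.9745
Value (long) = (F − K)·e^(−rT) = (560.9745 − 497.20) × 0.970801 = 61.9123
Short position value = −(long value) = -$61.91

-$61.91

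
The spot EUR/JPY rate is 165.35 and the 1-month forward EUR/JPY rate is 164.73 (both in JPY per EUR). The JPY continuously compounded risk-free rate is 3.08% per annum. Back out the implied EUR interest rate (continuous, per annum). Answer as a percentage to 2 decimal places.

F = S·e^((r_JPY − r_EUR)T) ⇒ r_EUR = r_JPY − ln(F/S)/T
ln(164.73/165.35) = -0.003757; /(1/12) = -0.045084
r_EUR = 0.0308 + 0.045084 = 0.075884
r_EUR = 7.59%

7.59%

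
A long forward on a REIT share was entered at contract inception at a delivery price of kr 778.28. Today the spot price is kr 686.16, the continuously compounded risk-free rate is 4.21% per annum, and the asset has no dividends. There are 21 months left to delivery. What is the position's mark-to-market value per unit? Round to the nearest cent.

-kr 36.84

Current fair forward for the remaining 21 months: F = S·e^(r·T), r = 0.0421
F = 686.16 · e^(0.0421 × 21/12) = 686.16 × 1.076457 = 738.6217
Value of long forward = (F − K)·e^(−rT) = (738.6217 − 778.28) · e^(−0.0421·21/12)
= -39.6583 × 0.928974 = -36.84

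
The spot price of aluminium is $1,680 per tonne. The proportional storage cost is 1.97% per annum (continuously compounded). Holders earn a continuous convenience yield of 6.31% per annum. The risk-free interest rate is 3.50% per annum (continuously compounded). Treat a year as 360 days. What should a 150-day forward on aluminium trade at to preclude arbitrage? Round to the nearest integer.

$1,674 per tonne

Net carry = r + u − y = 0.0350 + 0.0197 − 0.0631 = -0.0084
F = S·e^((r+u−y)T) = 1680 · e^(-0.0084 × 150/360) = 1680 · e^-0.003500
= 1680 × 0.996506 = $1,674 per tonne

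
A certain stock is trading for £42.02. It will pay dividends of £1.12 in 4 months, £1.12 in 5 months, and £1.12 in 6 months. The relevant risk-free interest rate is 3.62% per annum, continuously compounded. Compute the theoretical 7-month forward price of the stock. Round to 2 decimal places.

PV(dividends) I = 1.12·e^(−0.0362·4/12) + 1.12·e^(−0.0362·5/12) + 1.12·e^(−0.0362·6/12)
I = 1.1066 + 1.1032 + 1.0999 = 3.3097
F = (S − I)·e^(rT) = (42.02 − 3.3097) · e^(0.0362·7/12)
= 38.7103 · e^0.021117 = 38.7103 × 1.021342 = £39.54

£39.54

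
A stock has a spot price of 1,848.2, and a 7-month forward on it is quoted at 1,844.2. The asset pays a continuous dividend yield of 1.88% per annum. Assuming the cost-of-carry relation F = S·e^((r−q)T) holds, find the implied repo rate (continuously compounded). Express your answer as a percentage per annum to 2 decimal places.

From F = S·e^((r−q)T): (r − q) = ln(F/S)/T
ln(1844.2/1848.2) = ln(0.997836) = -0.002166
(r − q) = -0.002166 / (7/12) = -0.003713
r = ln(F/S)/T + q = -0.003713 + 0.0188 = 0.015087
r = 1.51%

1.51%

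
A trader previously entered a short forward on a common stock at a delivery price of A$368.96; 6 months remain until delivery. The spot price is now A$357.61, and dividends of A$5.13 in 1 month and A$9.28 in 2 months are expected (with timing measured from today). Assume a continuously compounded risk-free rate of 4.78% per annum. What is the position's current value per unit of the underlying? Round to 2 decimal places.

A$16.95

PV(remaining dividends) I = 5.13·e^(−0.0478·1/12) + 9.28·e^(−0.0478·2/12) = 14.3160
Current forward F = (S − I)·e^(rT) = (357.61 − 14.3160)·e^(0.0478·6/12) = 343.2940 × 1.024188 = 351.5976
Value (long) = (F − K)·e^(−rT) = (351.5976 − 368.96) × 0.976383 = -16.9524
Short position value = −(long value) = A$16.95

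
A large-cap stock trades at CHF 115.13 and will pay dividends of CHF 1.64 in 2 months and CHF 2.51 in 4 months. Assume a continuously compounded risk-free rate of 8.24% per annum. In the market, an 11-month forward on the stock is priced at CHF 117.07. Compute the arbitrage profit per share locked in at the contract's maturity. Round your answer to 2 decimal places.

CHF 2.71 per share

PV(dividends) I = 1.64·e^(−0.0824·2/12) + 2.51·e^(−0.0824·4/12) = 4.0596
Fair forward F* = (S − I)·e^(rT) = (115.13 − 4.0596)·e^0.075533 = 111.0704 × 1.078459 = 119.7849
Market CHF 117.07 < fair 119.7849: forward underpriced → reverse cash-and-carry (short the stock, invest proceeds at r, pay the dividends, go long the forward).
Profit at T = |F_mkt − F*| = |117.07 − 119.7849| = CHF 2.71 per share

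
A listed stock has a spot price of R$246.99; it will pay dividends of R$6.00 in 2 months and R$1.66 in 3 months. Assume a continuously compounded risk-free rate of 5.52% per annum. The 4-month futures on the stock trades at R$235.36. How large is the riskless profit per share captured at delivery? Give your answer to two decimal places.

PV(dividends) I = 6.00·e^(−0.0552·2/12) + 1.66·e^(−0.0552·3/12) = 7.5823
Fair futures F* = (S − I)·e^(rT) = (246.99 − 7.5823)·e^0.018400 = 239.4077 × 1.018570 = 243.8535
Market R$235.36 < fair 243.8535: forward underpriced → reverse cash-and-carry (short the stock, invest proceeds at r, pay the dividends, go long the forward).
Profit at T = |F_mkt − F*| = |235.36 − 243.8535| = R$8.49 per share

R$8.49 per share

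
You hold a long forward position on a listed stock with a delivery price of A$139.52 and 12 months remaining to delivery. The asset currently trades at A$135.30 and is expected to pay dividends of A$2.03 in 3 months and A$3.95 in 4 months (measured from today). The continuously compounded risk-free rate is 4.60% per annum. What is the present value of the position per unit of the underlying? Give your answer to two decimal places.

-A$3.84

PV(remaining dividends) I = 2.03·e^(−0.0460·3/12) + 3.95·e^(−0.0460·4/12) = 5.8967
Current forward F = (S − I)·e^(rT) = (135.30 − 5.8967)·e^(0.0460·12/12) = 129.4033 × 1.047074 = 135.4948
Value (long) = (F − K)·e^(−rT) = (135.4948 − 139.52) × 0.955042 = -3.8442
Value = -A$3.84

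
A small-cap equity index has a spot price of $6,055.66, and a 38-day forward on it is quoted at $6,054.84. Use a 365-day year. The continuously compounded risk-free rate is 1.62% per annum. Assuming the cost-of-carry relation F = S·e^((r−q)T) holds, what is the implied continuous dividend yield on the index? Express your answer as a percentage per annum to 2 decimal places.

From F = S·e^((r−q)T): (r − q) = ln(F/S)/T
ln(6054.84/6055.66) = ln(0.999865) = -0.000135
(r − q) = -0.000135 / (38/365) = -0.001297
q = r − ln(F/S)/T = 0.0162 + 0.001297 = 0.017497
q = 1.75%

1.75%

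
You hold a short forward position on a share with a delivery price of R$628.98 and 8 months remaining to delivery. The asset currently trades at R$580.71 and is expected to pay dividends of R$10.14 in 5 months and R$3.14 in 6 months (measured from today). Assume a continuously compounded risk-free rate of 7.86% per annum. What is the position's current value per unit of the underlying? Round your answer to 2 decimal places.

PV(remaining dividends) I = 10.14·e^(−0.0786·5/12) + 3.14·e^(−0.0786·6/12) = 12.8323
Current forward F = (S − I)·e^(rT) = (580.71 − 12.8323)·e^(0.0786·8/12) = 567.8777 × 1.053797 = 598.4278
Value (long) = (F − K)·e^(−rT) = (598.4278 − 628.98) × 0.948949 = -28.9925
Short position value = −(long value) = R$28.99

R$28.99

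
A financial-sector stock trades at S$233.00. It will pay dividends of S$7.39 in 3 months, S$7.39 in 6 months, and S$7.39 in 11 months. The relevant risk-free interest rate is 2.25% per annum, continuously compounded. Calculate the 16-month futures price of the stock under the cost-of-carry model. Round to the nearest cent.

S$217.53

PV(dividends) I = 7.39·e^(−0.0225·3/12) + 7.39·e^(−0.0225·6/12) + 7.39·e^(−0.0225·11/12)
I = 7.3485 + 7.3073 + 7.2391 = 21.8949
F = (S − I)·e^(rT) = (233.00 − 21.8949) · e^(0.0225·16/12)
= 211.1051 · e^0.030000 = 211.1051 × 1.030455 = S$217.53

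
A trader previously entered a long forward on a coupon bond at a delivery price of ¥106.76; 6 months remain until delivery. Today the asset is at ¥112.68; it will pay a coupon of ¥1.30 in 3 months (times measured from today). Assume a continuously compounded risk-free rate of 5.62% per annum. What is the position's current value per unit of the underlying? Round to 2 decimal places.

PV(remaining coupons) I = 1.30·e^(−0.0562·3/12) = 1.2819
Current forward F = (S − I)·e^(rT) = (112.68 − 1.2819)·e^(0.0562·6/12) = 111.3981 × 1.028499 = 114.5728
Value (long) = (F − K)·e^(−rT) = (114.5728 − 106.76) × 0.972291 = 7.5963
Value = ¥7.60

¥7.60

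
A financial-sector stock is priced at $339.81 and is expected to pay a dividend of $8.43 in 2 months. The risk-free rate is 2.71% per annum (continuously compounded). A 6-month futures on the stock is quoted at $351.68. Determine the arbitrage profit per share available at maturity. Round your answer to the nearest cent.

$15.74 per share

PV(dividends) I = 8.43·e^(−0.0271·2/12) = 8.3920
Fair futures F* = (S − I)·e^(rT) = (339.81 − 8.3920)·e^0.013550 = 331.4180 × 1.013642 = 335.9392
Market $351.68 > fair 335.9392: forward overpriced → cash-and-carry (borrow at r, buy the stock and collect the dividends, short the forward).
Profit at T = |F_mkt − F*| = |351.68 − 335.9392| = $15.74 per share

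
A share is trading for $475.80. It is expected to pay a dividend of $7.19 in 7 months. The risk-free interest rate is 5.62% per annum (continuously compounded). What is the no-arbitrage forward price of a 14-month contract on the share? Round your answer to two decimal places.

PV(dividends) I = 7.19·e^(−0.0562·7/12)
I = 6.9581
F = (S − I)·e^(rT) = (475.80 − 6.9581) · e^(0.0562·14/12)
= 468.8419 · e^0.065567 = 468.8419 × 1.067764 = $500.61

$500.61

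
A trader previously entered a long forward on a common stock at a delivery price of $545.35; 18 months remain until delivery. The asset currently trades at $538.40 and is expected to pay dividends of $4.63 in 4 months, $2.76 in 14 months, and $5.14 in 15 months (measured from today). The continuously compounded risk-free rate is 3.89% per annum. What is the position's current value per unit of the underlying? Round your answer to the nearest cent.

$11.86

PV(remaining dividends) I = 4.63·e^(−0.0389·4/12) + 2.76·e^(−0.0389·14/12) + 5.14·e^(−0.0389·15/12) = 12.1039
Current forward F = (S − I)·e^(rT) = (538.40 − 12.1039)·e^(0.0389·18/12) = 526.2961 × 1.060086 = 557.9191
Value (long) = (F − K)·e^(−rT) = (557.9191 − 545.35) × 0.943320 = 11.8567
Value = $11.86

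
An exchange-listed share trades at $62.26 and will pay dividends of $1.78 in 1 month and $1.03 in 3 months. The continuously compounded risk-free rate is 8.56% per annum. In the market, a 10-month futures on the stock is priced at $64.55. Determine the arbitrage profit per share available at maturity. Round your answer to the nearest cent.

$0.67 per share

PV(dividends) I = 1.78·e^(−0.0856·1/12) + 1.03·e^(−0.0856·3/12) = 2.7755
Fair futures F* = (S − I)·e^(rT) = (62.26 − 2.7755)·e^0.071333 = 59.4845 × 1.073939 = 63.8827
Market $64.55 > fair 63.8827: forward overpriced → cash-and-carry (borrow at r, buy the stock and collect the dividends, short the forward).
Profit at T = |F_mkt − F*| = |64.55 − 63.8827| = $0.67 per share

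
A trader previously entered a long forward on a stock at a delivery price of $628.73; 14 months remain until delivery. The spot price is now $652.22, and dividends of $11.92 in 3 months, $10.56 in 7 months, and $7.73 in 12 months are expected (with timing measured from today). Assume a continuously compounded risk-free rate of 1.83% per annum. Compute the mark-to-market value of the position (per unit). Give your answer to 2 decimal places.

$6.87

PV(remaining dividends) I = 11.92·e^(−0.0183·3/12) + 10.56·e^(−0.0183·7/12) + 7.73·e^(−0.0183·12/12) = 29.9033
Current forward F = (S − I)·e^(rT) = (652.22 − 29.9033)·e^(0.0183·14/12) = 622.3167 × 1.021580 = 635.7463
Value (long) = (F − K)·e^(−rT) = (635.7463 − 628.73) × 0.978876 = 6.8681
Value = $6.87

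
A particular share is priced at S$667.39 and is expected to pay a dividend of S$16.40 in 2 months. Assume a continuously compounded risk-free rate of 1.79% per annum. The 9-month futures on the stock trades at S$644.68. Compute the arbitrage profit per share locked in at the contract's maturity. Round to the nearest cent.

PV(dividends) I = 16.40·e^(−0.0179·2/12) = 16.3511
Fair futures F* = (S − I)·e^(rT) = (667.39 − 16.3511)·e^0.013425 = 651.0389 × 1.013516 = 659.8383
Market S$644.68 < fair 659.8383: forward underpriced → reverse cash-and-carry (short the stock, invest proceeds at r, pay the dividends, go long the forward).
Profit at T = |F_mkt − F*| = |644.68 − 659.8383| = S$15.16 per share

S$15.16 per share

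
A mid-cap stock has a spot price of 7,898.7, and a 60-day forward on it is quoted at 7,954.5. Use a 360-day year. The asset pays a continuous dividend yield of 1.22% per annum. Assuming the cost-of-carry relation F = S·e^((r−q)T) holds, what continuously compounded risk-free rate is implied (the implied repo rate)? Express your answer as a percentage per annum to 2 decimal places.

5.44%

From F = S·e^((r−q)T): (r − q) = ln(F/S)/T
ln(7954.5/7898.7) = ln(1.007064) = 0.007039
(r − q) = 0.007039 / (60/360) = 0.042234
r = ln(F/S)/T + q = 0.042234 + 0.0122 = 0.054434
r = 5.44%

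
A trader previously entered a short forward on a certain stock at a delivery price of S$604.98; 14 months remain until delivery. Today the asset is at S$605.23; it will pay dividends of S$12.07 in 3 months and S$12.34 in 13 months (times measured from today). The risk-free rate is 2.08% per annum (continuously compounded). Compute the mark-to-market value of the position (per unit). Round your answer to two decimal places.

PV(remaining dividends) I = 12.07·e^(−0.0208·3/12) + 12.34·e^(−0.0208·13/12) = 24.0724
Current forward F = (S − I)·e^(rT) = (605.23 − 24.0724)·e^(0.0208·14/12) = 581.1576 × 1.024563 = 595.4326
Value (long) = (F − K)·e^(−rT) = (595.4326 − 604.98) × 0.976025 = -9.3185
Short position value = −(long value) = S$9.32

S$9.32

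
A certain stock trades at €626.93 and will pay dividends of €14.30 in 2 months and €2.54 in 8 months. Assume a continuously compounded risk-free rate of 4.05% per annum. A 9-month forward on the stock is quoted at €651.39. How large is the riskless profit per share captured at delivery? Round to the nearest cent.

PV(dividends) I = 14.30·e^(−0.0405·2/12) + 2.54·e^(−0.0405·8/12) = 16.6761
Fair forward F* = (S − I)·e^(rT) = (626.93 − 16.6761)·e^0.030375 = 610.2539 × 1.030841 = 629.0747
Market €651.39 > fair 629.0747: forward overpriced → cash-and-carry (borrow at r, buy the stock and collect the dividends, short the forward).
Profit at T = |F_mkt − F*| = |651.39 − 629.0747| = €22.32 per share

€22.32 per share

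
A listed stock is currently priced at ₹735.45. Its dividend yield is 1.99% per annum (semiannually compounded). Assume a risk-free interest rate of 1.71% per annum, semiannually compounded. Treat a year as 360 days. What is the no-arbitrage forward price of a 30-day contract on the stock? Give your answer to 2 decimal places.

F = S · (1+r/2)^(2T) / (1+q/2)^(2T)
= 735.45 × 1.001420 / 1.001651 = 735.45 × 0.999769
F = ₹735.28

₹735.28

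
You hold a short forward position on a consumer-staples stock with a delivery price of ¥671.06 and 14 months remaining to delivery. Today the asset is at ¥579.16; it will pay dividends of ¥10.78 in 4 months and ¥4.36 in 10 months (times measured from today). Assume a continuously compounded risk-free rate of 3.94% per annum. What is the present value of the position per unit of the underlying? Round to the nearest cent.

¥76.61

PV(remaining dividends) I = 10.78·e^(−0.0394·4/12) + 4.36·e^(−0.0394·10/12) = 14.8585
Current forward F = (S − I)·e^(rT) = (579.16 − 14.8585)·e^(0.0394·14/12) = 564.3015 × 1.047040 = 590.8462
Value (long) = (F − K)·e^(−rT) = (590.8462 − 671.06) × 0.955074 = -76.6101
Short position value = −(long value) = ¥76.61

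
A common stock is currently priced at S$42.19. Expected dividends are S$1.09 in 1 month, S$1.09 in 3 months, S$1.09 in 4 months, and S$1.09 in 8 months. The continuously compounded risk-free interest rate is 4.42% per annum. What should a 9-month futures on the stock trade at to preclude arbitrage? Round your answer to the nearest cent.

S$39.17

PV(dividends) I = 1.09·e^(−0.0442·1/12) + 1.09·e^(−0.0442·3/12) + 1.09·e^(−0.0442·4/12) + 1.09·e^(−0.0442·8/12)
I = 1.0860 + 1.0780 + 1.0741 + 1.0583 = 4.2964
F = (S − I)·e^(rT) = (42.19 − 4.2964) · e^(0.0442·9/12)
= 37.8936 · e^0.033150 = 37.8936 × 1.033706 = S$39.17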